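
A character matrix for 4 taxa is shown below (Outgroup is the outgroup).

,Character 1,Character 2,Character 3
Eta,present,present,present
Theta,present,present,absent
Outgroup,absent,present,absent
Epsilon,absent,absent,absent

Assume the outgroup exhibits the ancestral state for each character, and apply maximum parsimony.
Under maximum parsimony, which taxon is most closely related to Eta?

Theta

Character polarity is set by the outgroup: the derived state is whichever differs from the outgroup's state, so for Character 2 the derived state is 'absent', and for the remaining characters it is 'present'.
Character 1: derived state 'present' in Eta and Theta only — synapomorphy for {Eta, Theta}.
Character 2: derived state 'absent' in Epsilon only — an autapomorphy, so it tells us nothing about relationships among taxa.
Character 3: derived state 'present' in Eta only — an autapomorphy, so it tells us nothing about relationships among taxa.
Most parsimonious ingroup topology: ((Theta,Eta),Epsilon).
Eta and Theta form a cherry on this tree, so they are sister taxa.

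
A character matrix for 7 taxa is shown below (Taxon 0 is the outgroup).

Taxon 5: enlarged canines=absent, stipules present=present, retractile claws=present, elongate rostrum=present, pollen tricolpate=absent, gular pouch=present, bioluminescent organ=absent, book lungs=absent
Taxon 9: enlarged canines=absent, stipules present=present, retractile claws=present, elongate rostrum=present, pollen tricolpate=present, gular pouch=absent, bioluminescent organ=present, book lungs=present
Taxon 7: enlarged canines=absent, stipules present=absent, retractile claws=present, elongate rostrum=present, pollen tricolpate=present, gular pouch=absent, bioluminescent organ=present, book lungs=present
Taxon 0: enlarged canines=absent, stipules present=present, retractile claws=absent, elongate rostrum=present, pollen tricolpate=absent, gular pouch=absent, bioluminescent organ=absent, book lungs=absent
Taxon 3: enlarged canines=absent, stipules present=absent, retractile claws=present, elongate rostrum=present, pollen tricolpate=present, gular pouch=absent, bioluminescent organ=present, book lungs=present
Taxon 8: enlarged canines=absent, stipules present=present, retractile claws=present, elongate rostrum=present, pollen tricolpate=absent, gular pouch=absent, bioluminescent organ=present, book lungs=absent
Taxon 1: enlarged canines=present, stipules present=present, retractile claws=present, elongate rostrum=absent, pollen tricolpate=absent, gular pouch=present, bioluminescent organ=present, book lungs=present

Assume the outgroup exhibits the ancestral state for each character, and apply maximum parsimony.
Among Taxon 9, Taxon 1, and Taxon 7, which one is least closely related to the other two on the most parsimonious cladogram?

Taxon 1

Character polarity is set by the outgroup: the derived state is whichever differs from the outgroup's state, so for stipules present, elongate rostrum the derived state is 'absent', and for the remaining characters it is 'present'.
enlarged canines: derived state 'present' in Taxon 1 only — an autapomorphy, so it tells us nothing about relationships among taxa.
stipules present (derived state 'absent') is shared by Taxon 3 and Taxon 7 — a synapomorphy uniting that clade.
All ingroup taxa share the derived state 'present' for retractile claws; it defines the ingroup but does not resolve relationships within it.
elongate rostrum (derived state 'absent') is unique to Taxon 1 (autapomorphy; uninformative for grouping).
pollen tricolpate: derived state 'present' in Taxon 3, Taxon 7, and Taxon 9 only — synapomorphy for {Taxon 3, Taxon 7, Taxon 9}.
gular pouch (state 'present') occurs in Taxon 1 and Taxon 5 but conflicts with the nesting implied by the other characters — most parsimoniously interpreted as homoplasy.
bioluminescent organ: derived state 'present' in Taxon 1, Taxon 3, Taxon 7, Taxon 8, and Taxon 9 only — synapomorphy for {Taxon 1, Taxon 3, Taxon 7, Taxon 8, Taxon 9}.
Only Taxon 1, Taxon 3, Taxon 7, and Taxon 9 show the derived state 'present' for book lungs, supporting them as a clade.
Most parsimonious ingroup topology: (((((Taxon 3,Taxon 7),Taxon 9),Taxon 1),Taxon 8),Taxon 5).
Taxon 9 and Taxon 7 share a more recent common ancestor with each other than either does with Taxon 1, so Taxon 1 is the least closely related of the three.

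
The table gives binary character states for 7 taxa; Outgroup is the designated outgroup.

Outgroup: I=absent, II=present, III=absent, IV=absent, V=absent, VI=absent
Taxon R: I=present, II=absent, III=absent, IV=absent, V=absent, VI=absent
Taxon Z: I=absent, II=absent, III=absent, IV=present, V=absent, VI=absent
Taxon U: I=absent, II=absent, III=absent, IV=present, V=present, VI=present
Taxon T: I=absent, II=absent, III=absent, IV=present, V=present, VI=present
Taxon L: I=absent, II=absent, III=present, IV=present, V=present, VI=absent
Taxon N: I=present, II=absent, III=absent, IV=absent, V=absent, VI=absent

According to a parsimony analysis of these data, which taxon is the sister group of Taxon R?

Character polarity is set by the outgroup: the derived state is whichever differs from the outgroup's state, so for II the derived state is 'absent', and for the remaining characters it is 'present'.
Only Taxon N and Taxon R show the derived state 'present' for I, supporting them as a clade.
II (derived state 'absent') is shared by all ingroup taxa — unites the whole ingroup.
III: derived state 'present' in Taxon L only — an autapomorphy, so it tells us nothing about relationships among taxa.
Only Taxon L, Taxon T, Taxon U, and Taxon Z show the derived state 'present' for IV, supporting them as a clade.
V: derived state 'present' in Taxon L, Taxon T, and Taxon U only — synapomorphy for {Taxon L, Taxon T, Taxon U}.
VI (derived state 'present') is shared by Taxon T and Taxon U — a synapomorphy uniting that clade.
Most parsimonious ingroup topology: ((Taxon R,Taxon N),(Taxon Z,((Taxon U,Taxon T),Taxon L))).
Taxon R and Taxon N form a cherry on this tree, so they are sister taxa.

Taxon N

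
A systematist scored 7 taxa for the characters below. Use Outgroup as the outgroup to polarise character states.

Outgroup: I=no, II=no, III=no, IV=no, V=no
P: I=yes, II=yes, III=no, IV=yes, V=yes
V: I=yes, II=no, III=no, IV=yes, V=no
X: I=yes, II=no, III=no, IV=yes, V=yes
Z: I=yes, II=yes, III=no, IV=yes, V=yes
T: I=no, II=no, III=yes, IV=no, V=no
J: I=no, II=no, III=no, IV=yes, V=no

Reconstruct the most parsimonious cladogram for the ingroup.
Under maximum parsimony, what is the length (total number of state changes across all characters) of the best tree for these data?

The outgroup has state 'no' for every character, so 'yes' is the derived state throughout.
I: derived state 'yes' in P, V, X, and Z only — synapomorphy for {P, V, X, Z}.
II: derived state 'yes' in P and Z only — synapomorphy for {P, Z}.
III (derived state 'yes') is unique to T (autapomorphy; uninformative for grouping).
Only J, P, V, X, and Z show the derived state 'yes' for IV, supporting them as a clade.
V (derived state 'yes') is shared by P, X, and Z — a synapomorphy uniting that clade.
Most parsimonious ingroup topology: (((((P,Z),X),V),J),T).
Changes per character on this tree: I: 1; II: 1; III: 1; IV: 1; V: 1.
Total = 5.

5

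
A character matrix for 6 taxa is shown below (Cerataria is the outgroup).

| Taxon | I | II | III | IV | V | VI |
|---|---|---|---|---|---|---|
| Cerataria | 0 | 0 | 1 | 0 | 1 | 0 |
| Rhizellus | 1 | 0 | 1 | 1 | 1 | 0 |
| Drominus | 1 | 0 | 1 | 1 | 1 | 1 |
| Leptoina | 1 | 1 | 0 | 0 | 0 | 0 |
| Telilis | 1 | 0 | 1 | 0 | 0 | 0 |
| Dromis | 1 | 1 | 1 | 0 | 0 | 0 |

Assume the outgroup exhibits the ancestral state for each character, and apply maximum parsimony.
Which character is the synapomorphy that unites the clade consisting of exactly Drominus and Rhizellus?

IV

Character polarity is set by the outgroup: the derived state is whichever differs from the outgroup's state, so for III, V the derived state is '0', and for the remaining characters it is '1'.
I (derived state '1') is shared by all ingroup taxa — unites the whole ingroup.
II: derived state '1' in Dromis and Leptoina only — synapomorphy for {Dromis, Leptoina}.
III (derived state '0') is unique to Leptoina (autapomorphy; uninformative for grouping).
Only Drominus and Rhizellus show the derived state '1' for IV, supporting them as a clade.
Only Dromis, Leptoina, and Telilis show the derived state '0' for V, supporting them as a clade.
VI: derived state '1' in Drominus only — an autapomorphy, so it tells us nothing about relationships among taxa.
Most parsimonious ingroup topology: ((Rhizellus,Drominus),((Leptoina,Dromis),Telilis)).
The clade {Drominus, Rhizellus} is supported by IV: its derived state '1' occurs in exactly those taxa and in no other taxon (including the outgroup).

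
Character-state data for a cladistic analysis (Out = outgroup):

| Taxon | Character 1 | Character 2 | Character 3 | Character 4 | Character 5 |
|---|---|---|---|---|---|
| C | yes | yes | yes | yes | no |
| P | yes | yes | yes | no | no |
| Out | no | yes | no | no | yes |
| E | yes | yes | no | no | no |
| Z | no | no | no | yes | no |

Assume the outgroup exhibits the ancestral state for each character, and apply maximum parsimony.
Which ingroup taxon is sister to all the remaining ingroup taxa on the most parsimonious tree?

Character polarity is set by the outgroup: the derived state is whichever differs from the outgroup's state, so for Character 2, Character 5 the derived state is 'no', and for the remaining characters it is 'yes'.
Only C, E, and P show the derived state 'yes' for Character 1, supporting them as a clade.
Character 2: derived state 'no' in Z only — an autapomorphy, so it tells us nothing about relationships among taxa.
Character 3: derived state 'yes' in C and P only — synapomorphy for {C, P}.
Character 4 (state 'yes') occurs in C and Z but conflicts with the nesting implied by the other characters — most parsimoniously interpreted as homoplasy.
All ingroup taxa share the derived state 'no' for Character 5; it defines the ingroup but does not resolve relationships within it.
Most parsimonious ingroup topology: (((P,C),E),Z).
Z is sister to the clade containing all other ingroup taxa, so it is the earliest-diverging (most basal) ingroup lineage.

Z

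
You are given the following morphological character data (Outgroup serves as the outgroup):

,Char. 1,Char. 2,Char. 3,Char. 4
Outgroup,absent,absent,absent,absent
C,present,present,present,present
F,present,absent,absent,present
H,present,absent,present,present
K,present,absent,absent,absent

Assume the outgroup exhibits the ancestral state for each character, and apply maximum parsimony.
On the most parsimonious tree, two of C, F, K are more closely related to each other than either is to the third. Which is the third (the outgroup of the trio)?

K

The outgroup has state 'absent' for every character, so 'present' is the derived state throughout.
All ingroup taxa share the derived state 'present' for Char. 1; it defines the ingroup but does not resolve relationships within it.
Char. 2 (derived state 'present') is unique to C (autapomorphy; uninformative for grouping).
Char. 3: derived state 'present' in C and H only — synapomorphy for {C, H}.
Only C, F, and H show the derived state 'present' for Char. 4, supporting them as a clade.
Most parsimonious ingroup topology: (((C,H),F),K).
C and F share a more recent common ancestor with each other than either does with K, so K is the least closely related of the three.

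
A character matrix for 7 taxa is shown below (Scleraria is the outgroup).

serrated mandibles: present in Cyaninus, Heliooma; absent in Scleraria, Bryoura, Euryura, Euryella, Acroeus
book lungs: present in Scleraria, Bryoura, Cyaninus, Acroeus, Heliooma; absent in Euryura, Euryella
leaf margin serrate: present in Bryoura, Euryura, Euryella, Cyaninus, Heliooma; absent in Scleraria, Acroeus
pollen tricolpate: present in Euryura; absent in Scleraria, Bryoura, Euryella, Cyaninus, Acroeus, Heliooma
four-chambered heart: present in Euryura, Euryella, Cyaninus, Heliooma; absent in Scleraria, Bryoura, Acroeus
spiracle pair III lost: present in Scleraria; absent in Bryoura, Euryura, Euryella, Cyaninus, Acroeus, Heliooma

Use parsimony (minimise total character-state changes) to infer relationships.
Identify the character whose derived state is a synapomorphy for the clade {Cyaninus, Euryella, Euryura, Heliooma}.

four-chambered heart

Character polarity is set by the outgroup: the derived state is whichever differs from the outgroup's state, so for book lungs, spiracle pair III lost the derived state is 'absent', and for the remaining characters it is 'present'.
Only Cyaninus and Heliooma show the derived state 'present' for serrated mandibles, supporting them as a clade.
book lungs: derived state 'absent' in Euryella and Euryura only — synapomorphy for {Euryella, Euryura}.
leaf margin serrate: derived state 'present' in Bryoura, Cyaninus, Euryella, Euryura, and Heliooma only — synapomorphy for {Bryoura, Cyaninus, Euryella, Euryura, Heliooma}.
pollen tricolpate (derived state 'present') is unique to Euryura (autapomorphy; uninformative for grouping).
four-chambered heart (derived state 'present') is shared by Cyaninus, Euryella, Euryura, and Heliooma — a synapomorphy uniting that clade.
spiracle pair III lost (derived state 'absent') is shared by all ingroup taxa — unites the whole ingroup.
Most parsimonious ingroup topology: ((Bryoura,((Euryura,Euryella),(Cyaninus,Heliooma))),Acroeus).
The clade {Cyaninus, Euryella, Euryura, Heliooma} is supported by four-chambered heart: its derived state 'present' occurs in exactly those taxa and in no other taxon (including the outgroup).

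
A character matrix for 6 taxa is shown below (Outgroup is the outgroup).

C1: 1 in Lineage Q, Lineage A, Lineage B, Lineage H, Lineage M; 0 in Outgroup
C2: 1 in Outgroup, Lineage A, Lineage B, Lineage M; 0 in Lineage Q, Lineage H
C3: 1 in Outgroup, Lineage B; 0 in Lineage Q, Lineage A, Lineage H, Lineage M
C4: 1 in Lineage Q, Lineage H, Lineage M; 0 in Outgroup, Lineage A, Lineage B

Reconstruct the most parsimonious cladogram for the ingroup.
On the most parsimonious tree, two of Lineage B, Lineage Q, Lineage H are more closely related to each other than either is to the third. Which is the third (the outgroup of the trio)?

Character polarity is set by the outgroup: the derived state is whichever differs from the outgroup's state, so for C2, C3 the derived state is '0', and for the remaining characters it is '1'.
C1 (derived state '1') is shared by all ingroup taxa — unites the whole ingroup.
Only Lineage H and Lineage Q show the derived state '0' for C2, supporting them as a clade.
C3: derived state '0' in Lineage A, Lineage H, Lineage M, and Lineage Q only — synapomorphy for {Lineage A, Lineage H, Lineage M, Lineage Q}.
Only Lineage H, Lineage M, and Lineage Q show the derived state '1' for C4, supporting them as a clade.
Most parsimonious ingroup topology: ((((Lineage Q,Lineage H),Lineage M),Lineage A),Lineage B).
Lineage H and Lineage Q share a more recent common ancestor with each other than either does with Lineage B, so Lineage B is the least closely related of the three.

Lineage B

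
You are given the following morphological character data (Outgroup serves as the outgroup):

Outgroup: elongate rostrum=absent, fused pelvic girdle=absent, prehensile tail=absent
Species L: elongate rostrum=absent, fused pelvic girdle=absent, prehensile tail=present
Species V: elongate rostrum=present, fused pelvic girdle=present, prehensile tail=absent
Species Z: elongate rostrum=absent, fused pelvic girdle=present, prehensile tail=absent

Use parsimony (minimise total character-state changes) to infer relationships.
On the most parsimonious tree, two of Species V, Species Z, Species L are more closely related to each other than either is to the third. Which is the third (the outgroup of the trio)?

Species L

The outgroup has state 'absent' for every character, so 'present' is the derived state throughout.
elongate rostrum: derived state 'present' in Species V only — an autapomorphy, so it tells us nothing about relationships among taxa.
fused pelvic girdle (derived state 'present') is shared by Species V and Species Z — a synapomorphy uniting that clade.
prehensile tail (derived state 'present') is unique to Species L (autapomorphy; uninformative for grouping).
Most parsimonious ingroup topology: (Species L,(Species V,Species Z)).
Species V and Species Z share a more recent common ancestor with each other than either does with Species L, so Species L is the least closely related of the three.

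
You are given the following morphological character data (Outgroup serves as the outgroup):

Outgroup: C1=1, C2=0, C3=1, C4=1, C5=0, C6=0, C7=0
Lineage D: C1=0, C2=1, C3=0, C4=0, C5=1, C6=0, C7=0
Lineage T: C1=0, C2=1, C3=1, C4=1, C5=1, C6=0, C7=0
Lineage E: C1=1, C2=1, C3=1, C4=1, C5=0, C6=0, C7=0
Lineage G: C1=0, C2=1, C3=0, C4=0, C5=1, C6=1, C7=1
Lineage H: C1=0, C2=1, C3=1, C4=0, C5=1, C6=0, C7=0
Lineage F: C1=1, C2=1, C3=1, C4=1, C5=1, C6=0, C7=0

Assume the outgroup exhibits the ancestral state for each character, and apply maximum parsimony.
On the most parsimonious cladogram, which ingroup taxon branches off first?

Lineage E

Character polarity is set by the outgroup: the derived state is whichever differs from the outgroup's state, so for C1, C3, C4 the derived state is '0', and for the remaining characters it is '1'.
C1: derived state '0' in Lineage D, Lineage G, Lineage H, and Lineage T only — synapomorphy for {Lineage D, Lineage G, Lineage H, Lineage T}.
All ingroup taxa share the derived state '1' for C2; it defines the ingroup but does not resolve relationships within it.
C3 (derived state '0') is shared by Lineage D and Lineage G — a synapomorphy uniting that clade.
Only Lineage D, Lineage G, and Lineage H show the derived state '0' for C4, supporting them as a clade.
C5: derived state '1' in Lineage D, Lineage F, Lineage G, Lineage H, and Lineage T only — synapomorphy for {Lineage D, Lineage F, Lineage G, Lineage H, Lineage T}.
C6 (derived state '1') is unique to Lineage G (autapomorphy; uninformative for grouping).
C7 (derived state '1') is unique to Lineage G (autapomorphy; uninformative for grouping).
Most parsimonious ingroup topology: (((((Lineage D,Lineage G),Lineage H),Lineage T),Lineage F),Lineage E).
Lineage E is sister to the clade containing all other ingroup taxa, so it is the earliest-diverging (most basal) ingroup lineage.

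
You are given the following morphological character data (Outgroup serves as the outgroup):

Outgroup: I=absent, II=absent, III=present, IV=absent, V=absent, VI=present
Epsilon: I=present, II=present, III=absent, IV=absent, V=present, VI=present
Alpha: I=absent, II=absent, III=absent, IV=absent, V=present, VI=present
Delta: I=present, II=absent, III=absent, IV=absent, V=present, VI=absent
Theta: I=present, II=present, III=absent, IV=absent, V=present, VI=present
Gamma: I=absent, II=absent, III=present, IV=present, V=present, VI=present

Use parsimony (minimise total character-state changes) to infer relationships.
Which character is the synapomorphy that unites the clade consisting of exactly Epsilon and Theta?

II

Character polarity is set by the outgroup: the derived state is whichever differs from the outgroup's state, so for III, VI the derived state is 'absent', and for the remaining characters it is 'present'.
Only Delta, Epsilon, and Theta show the derived state 'present' for I, supporting them as a clade.
II: derived state 'present' in Epsilon and Theta only — synapomorphy for {Epsilon, Theta}.
III (derived state 'absent') is shared by Alpha, Delta, Epsilon, and Theta — a synapomorphy uniting that clade.
IV (derived state 'present') is unique to Gamma (autapomorphy; uninformative for grouping).
V (derived state 'present') is shared by all ingroup taxa — unites the whole ingroup.
VI: derived state 'absent' in Delta only — an autapomorphy, so it tells us nothing about relationships among taxa.
Most parsimonious ingroup topology: ((((Epsilon,Theta),Delta),Alpha),Gamma).
The clade {Epsilon, Theta} is supported by II: its derived state 'present' occurs in exactly those taxa and in no other taxon (including the outgroup).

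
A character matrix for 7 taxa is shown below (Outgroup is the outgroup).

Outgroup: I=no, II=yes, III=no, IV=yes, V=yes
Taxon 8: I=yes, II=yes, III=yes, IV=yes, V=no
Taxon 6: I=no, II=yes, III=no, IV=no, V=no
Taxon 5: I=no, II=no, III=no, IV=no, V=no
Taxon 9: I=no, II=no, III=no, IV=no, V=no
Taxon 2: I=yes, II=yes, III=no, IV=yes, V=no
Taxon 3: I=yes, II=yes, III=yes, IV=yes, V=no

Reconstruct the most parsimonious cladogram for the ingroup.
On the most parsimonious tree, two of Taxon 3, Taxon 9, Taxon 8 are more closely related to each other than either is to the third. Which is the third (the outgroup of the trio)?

Taxon 9

Character polarity is set by the outgroup: the derived state is whichever differs from the outgroup's state, so for II, IV, V the derived state is 'no', and for the remaining characters it is 'yes'.
Only Taxon 2, Taxon 3, and Taxon 8 show the derived state 'yes' for I, supporting them as a clade.
Only Taxon 5 and Taxon 9 show the derived state 'no' for II, supporting them as a clade.
Only Taxon 3 and Taxon 8 show the derived state 'yes' for III, supporting them as a clade.
IV (derived state 'no') is shared by Taxon 5, Taxon 6, and Taxon 9 — a synapomorphy uniting that clade.
All ingroup taxa share the derived state 'no' for V; it defines the ingroup but does not resolve relationships within it.
Most parsimonious ingroup topology: (((Taxon 8,Taxon 3),Taxon 2),(Taxon 6,(Taxon 5,Taxon 9))).
Taxon 3 and Taxon 8 share a more recent common ancestor with each other than either does with Taxon 9, so Taxon 9 is the least closely related of the three.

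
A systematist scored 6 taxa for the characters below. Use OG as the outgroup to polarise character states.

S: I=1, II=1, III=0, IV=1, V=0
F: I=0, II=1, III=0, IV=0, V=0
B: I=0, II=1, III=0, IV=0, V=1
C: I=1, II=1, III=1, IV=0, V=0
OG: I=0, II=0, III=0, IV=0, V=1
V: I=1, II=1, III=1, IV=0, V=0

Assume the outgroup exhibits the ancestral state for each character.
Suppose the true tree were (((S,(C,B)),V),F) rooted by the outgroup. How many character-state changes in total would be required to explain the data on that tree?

Map each character onto (((S,(C,B)),V),F) (rooted by OG) and count the minimum state changes it requires (Fitch parsimony):
I: 2; II: 1; III: 2; IV: 1; V: 2.
Total tree length = 8.

8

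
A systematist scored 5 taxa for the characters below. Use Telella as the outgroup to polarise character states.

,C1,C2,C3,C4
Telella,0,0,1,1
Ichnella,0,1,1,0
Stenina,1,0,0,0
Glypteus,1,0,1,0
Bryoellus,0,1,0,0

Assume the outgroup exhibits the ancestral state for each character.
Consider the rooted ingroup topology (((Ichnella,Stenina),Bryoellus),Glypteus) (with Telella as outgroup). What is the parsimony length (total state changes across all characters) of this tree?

Map each character onto (((Ichnella,Stenina),Bryoellus),Glypteus) (rooted by Telella) and count the minimum state changes it requires (Fitch parsimony):
C1: 2; C2: 2; C3: 2; C4: 1.
Total tree length = 7.

7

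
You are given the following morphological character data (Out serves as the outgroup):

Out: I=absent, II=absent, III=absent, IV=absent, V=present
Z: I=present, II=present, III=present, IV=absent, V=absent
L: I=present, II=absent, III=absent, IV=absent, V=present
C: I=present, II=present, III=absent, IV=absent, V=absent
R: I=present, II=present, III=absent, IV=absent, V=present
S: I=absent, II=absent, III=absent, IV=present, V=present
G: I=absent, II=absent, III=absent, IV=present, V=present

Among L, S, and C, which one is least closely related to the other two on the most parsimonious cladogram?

Character polarity is set by the outgroup: the derived state is whichever differs from the outgroup's state, so for V the derived state is 'absent', and for the remaining characters it is 'present'.
Only C, L, R, and Z show the derived state 'present' for I, supporting them as a clade.
II (derived state 'present') is shared by C, R, and Z — a synapomorphy uniting that clade.
III: derived state 'present' in Z only — an autapomorphy, so it tells us nothing about relationships among taxa.
Only G and S show the derived state 'present' for IV, supporting them as a clade.
V (derived state 'absent') is shared by C and Z — a synapomorphy uniting that clade.
Most parsimonious ingroup topology: ((((Z,C),R),L),(S,G)).
L and C share a more recent common ancestor with each other than either does with S, so S is the least closely related of the three.

S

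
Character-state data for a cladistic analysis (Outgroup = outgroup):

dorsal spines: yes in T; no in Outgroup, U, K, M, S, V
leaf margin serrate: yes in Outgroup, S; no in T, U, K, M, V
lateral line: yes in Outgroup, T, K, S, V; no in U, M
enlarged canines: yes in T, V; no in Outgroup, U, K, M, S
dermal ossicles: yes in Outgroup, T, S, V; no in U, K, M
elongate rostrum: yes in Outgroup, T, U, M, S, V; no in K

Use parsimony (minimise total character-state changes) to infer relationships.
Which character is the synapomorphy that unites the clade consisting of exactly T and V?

Character polarity is set by the outgroup: the derived state is whichever differs from the outgroup's state, so for leaf margin serrate, lateral line, dermal ossicles, elongate rostrum the derived state is 'no', and for the remaining characters it is 'yes'.
dorsal spines: derived state 'yes' in T only — an autapomorphy, so it tells us nothing about relationships among taxa.
leaf margin serrate: derived state 'no' in K, M, T, U, and V only — synapomorphy for {K, M, T, U, V}.
Only M and U show the derived state 'no' for lateral line, supporting them as a clade.
Only T and V show the derived state 'yes' for enlarged canines, supporting them as a clade.
dermal ossicles (derived state 'no') is shared by K, M, and U — a synapomorphy uniting that clade.
elongate rostrum (derived state 'no') is unique to K (autapomorphy; uninformative for grouping).
Most parsimonious ingroup topology: (((T,V),((U,M),K)),S).
The clade {T, V} is supported by enlarged canines: its derived state 'yes' occurs in exactly those taxa and in no other taxon (including the outgroup).

enlarged canines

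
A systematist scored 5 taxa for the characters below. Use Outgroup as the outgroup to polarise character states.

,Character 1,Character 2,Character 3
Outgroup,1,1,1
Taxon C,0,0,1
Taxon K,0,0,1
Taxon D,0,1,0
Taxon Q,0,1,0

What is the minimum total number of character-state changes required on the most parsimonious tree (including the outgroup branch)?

The outgroup has state '1' for every character, so '0' is the derived state throughout.
Character 1 (derived state '0') is shared by all ingroup taxa — unites the whole ingroup.
Character 2: derived state '0' in Taxon C and Taxon K only — synapomorphy for {Taxon C, Taxon K}.
Character 3 (derived state '0') is shared by Taxon D and Taxon Q — a synapomorphy uniting that clade.
Most parsimonious ingroup topology: ((Taxon C,Taxon K),(Taxon D,Taxon Q)).
Changes per character on this tree: Character 1: 1; Character 2: 1; Character 3: 1.
Total = 3.

3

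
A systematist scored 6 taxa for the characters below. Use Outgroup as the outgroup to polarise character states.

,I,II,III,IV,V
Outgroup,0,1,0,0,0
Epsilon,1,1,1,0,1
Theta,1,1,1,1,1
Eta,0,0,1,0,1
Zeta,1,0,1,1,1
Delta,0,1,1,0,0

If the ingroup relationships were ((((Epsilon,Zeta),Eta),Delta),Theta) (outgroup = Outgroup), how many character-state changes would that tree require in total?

Map each character onto ((((Epsilon,Zeta),Eta),Delta),Theta) (rooted by Outgroup) and count the minimum state changes it requires (Fitch parsimony):
I: 2; II: 2; III: 1; IV: 2; V: 2.
Total tree length = 9.

9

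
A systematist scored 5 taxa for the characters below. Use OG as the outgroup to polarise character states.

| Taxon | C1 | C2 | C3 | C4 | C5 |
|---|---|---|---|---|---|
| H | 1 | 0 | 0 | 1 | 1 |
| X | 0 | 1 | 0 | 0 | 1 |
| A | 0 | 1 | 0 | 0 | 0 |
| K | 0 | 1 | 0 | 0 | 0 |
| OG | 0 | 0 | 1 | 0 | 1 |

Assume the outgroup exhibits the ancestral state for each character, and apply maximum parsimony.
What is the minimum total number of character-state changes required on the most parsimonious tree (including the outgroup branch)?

Character polarity is set by the outgroup: the derived state is whichever differs from the outgroup's state, so for C3, C5 the derived state is '0', and for the remaining characters it is '1'.
C1 (derived state '1') is unique to H (autapomorphy; uninformative for grouping).
Only A, K, and X show the derived state '1' for C2, supporting them as a clade.
C3 (derived state '0') is shared by all ingroup taxa — unites the whole ingroup.
C4 (derived state '1') is unique to H (autapomorphy; uninformative for grouping).
C5 (derived state '0') is shared by A and K — a synapomorphy uniting that clade.
Most parsimonious ingroup topology: ((X,(A,K)),H).
Changes per character on this tree: C1: 1; C2: 1; C3: 1; C4: 1; C5: 1.
Total = 5.

5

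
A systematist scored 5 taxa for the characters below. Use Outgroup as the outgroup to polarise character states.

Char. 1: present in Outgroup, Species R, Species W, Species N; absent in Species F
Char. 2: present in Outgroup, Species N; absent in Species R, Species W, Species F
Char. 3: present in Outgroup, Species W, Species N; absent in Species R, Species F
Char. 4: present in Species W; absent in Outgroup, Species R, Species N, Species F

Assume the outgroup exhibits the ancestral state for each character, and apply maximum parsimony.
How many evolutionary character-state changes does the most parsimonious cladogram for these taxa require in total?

Character polarity is set by the outgroup: the derived state is whichever differs from the outgroup's state, so for Char. 1, Char. 2, Char. 3 the derived state is 'absent', and for the remaining characters it is 'present'.
Char. 1: derived state 'absent' in Species F only — an autapomorphy, so it tells us nothing about relationships among taxa.
Char. 2 (derived state 'absent') is shared by Species F, Species R, and Species W — a synapomorphy uniting that clade.
Char. 3 (derived state 'absent') is shared by Species F and Species R — a synapomorphy uniting that clade.
Char. 4: derived state 'present' in Species W only — an autapomorphy, so it tells us nothing about relationships among taxa.
Most parsimonious ingroup topology: (((Species R,Species F),Species W),Species N).
Changes per character on this tree: Char. 1: 1; Char. 2: 1; Char. 3: 1; Char. 4: 1.
Total = 4.

4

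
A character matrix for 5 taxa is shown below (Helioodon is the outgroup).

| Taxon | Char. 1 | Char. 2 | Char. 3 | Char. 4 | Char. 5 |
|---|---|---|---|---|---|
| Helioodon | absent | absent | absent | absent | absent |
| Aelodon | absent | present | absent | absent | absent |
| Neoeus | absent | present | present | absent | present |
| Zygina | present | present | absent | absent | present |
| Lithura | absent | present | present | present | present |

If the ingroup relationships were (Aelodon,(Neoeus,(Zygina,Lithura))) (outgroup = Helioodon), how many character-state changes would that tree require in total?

Map each character onto (Aelodon,(Neoeus,(Zygina,Lithura))) (rooted by Helioodon) and count the minimum state changes it requires (Fitch parsimony):
Char. 1: 1; Char. 2: 1; Char. 3: 2; Char. 4: 1; Char. 5: 1.
Total tree length = 6.

6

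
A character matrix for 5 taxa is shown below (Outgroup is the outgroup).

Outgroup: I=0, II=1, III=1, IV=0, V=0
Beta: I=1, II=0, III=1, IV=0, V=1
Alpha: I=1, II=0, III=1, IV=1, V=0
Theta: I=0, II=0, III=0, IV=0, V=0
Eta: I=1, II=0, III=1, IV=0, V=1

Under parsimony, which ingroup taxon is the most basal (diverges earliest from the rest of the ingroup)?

Theta

Character polarity is set by the outgroup: the derived state is whichever differs from the outgroup's state, so for II, III the derived state is '0', and for the remaining characters it is '1'.
I (derived state '1') is shared by Alpha, Beta, and Eta — a synapomorphy uniting that clade.
II (derived state '0') is shared by all ingroup taxa — unites the whole ingroup.
III: derived state '0' in Theta only — an autapomorphy, so it tells us nothing about relationships among taxa.
IV (derived state '1') is unique to Alpha (autapomorphy; uninformative for grouping).
V (derived state '1') is shared by Beta and Eta — a synapomorphy uniting that clade.
Most parsimonious ingroup topology: (((Beta,Eta),Alpha),Theta).
Theta is sister to the clade containing all other ingroup taxa, so it is the earliest-diverging (most basal) ingroup lineage.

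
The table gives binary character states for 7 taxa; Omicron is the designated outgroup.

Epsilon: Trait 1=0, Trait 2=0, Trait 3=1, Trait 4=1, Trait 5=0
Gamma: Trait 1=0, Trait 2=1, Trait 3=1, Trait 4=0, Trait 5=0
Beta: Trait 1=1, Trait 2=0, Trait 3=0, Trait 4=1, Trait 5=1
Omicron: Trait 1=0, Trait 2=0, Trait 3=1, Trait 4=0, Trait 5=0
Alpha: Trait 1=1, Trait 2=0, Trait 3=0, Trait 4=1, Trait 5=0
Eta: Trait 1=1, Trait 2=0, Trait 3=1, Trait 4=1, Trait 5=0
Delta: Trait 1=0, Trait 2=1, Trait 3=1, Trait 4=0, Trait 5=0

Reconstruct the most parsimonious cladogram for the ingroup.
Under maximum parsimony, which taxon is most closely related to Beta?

Character polarity is set by the outgroup: the derived state is whichever differs from the outgroup's state, so for Trait 3 the derived state is '0', and for the remaining characters it is '1'.
Only Alpha, Beta, and Eta show the derived state '1' for Trait 1, supporting them as a clade.
Trait 2 (derived state '1') is shared by Delta and Gamma — a synapomorphy uniting that clade.
Trait 3: derived state '0' in Alpha and Beta only — synapomorphy for {Alpha, Beta}.
Only Alpha, Beta, Epsilon, and Eta show the derived state '1' for Trait 4, supporting them as a clade.
Trait 5 (derived state '1') is unique to Beta (autapomorphy; uninformative for grouping).
Most parsimonious ingroup topology: ((Delta,Gamma),(((Beta,Alpha),Eta),Epsilon)).
Beta and Alpha form a cherry on this tree, so they are sister taxa.

Alpha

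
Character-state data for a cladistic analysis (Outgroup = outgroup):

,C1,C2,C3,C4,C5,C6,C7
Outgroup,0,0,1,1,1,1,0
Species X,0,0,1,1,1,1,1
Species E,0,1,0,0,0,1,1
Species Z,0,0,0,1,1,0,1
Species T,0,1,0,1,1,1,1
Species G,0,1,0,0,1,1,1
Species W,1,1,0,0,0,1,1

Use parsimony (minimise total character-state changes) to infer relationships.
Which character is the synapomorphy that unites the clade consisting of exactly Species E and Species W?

Character polarity is set by the outgroup: the derived state is whichever differs from the outgroup's state, so for C3, C4, C5, C6 the derived state is '0', and for the remaining characters it is '1'.
C1: derived state '1' in Species W only — an autapomorphy, so it tells us nothing about relationships among taxa.
C2 (derived state '1') is shared by Species E, Species G, Species T, and Species W — a synapomorphy uniting that clade.
C3: derived state '0' in Species E, Species G, Species T, Species W, and Species Z only — synapomorphy for {Species E, Species G, Species T, Species W, Species Z}.
C4: derived state '0' in Species E, Species G, and Species W only — synapomorphy for {Species E, Species G, Species W}.
C5 (derived state '0') is shared by Species E and Species W — a synapomorphy uniting that clade.
C6: derived state '0' in Species Z only — an autapomorphy, so it tells us nothing about relationships among taxa.
All ingroup taxa share the derived state '1' for C7; it defines the ingroup but does not resolve relationships within it.
Most parsimonious ingroup topology: (Species X,((((Species E,Species W),Species G),Species T),Species Z)).
The clade {Species E, Species W} is supported by C5: its derived state '0' occurs in exactly those taxa and in no other taxon (including the outgroup).

C5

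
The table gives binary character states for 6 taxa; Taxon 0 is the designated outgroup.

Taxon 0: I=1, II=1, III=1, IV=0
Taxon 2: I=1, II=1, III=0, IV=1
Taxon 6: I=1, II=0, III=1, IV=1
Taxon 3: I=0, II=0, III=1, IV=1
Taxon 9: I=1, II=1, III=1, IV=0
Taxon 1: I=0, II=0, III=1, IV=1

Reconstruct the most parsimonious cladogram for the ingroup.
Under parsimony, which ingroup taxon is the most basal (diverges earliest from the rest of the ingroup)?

Taxon 9

Character polarity is set by the outgroup: the derived state is whichever differs from the outgroup's state, so for I, II, III the derived state is '0', and for the remaining characters it is '1'.
I (derived state '0') is shared by Taxon 1 and Taxon 3 — a synapomorphy uniting that clade.
II: derived state '0' in Taxon 1, Taxon 3, and Taxon 6 only — synapomorphy for {Taxon 1, Taxon 3, Taxon 6}.
III: derived state '0' in Taxon 2 only — an autapomorphy, so it tells us nothing about relationships among taxa.
IV: derived state '1' in Taxon 1, Taxon 2, Taxon 3, and Taxon 6 only — synapomorphy for {Taxon 1, Taxon 2, Taxon 3, Taxon 6}.
Most parsimonious ingroup topology: ((Taxon 2,(Taxon 6,(Taxon 3,Taxon 1))),Taxon 9).
Taxon 9 is sister to the clade containing all other ingroup taxa, so it is the earliest-diverging (most basal) ingroup lineage.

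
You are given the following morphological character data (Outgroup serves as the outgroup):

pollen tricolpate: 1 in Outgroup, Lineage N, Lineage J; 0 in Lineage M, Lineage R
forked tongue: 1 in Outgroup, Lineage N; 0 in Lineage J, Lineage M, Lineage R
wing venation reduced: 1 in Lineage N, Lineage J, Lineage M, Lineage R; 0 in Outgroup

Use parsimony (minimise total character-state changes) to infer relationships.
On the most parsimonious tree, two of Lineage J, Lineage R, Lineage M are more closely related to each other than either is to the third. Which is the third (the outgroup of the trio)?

Lineage J

Character polarity is set by the outgroup: the derived state is whichever differs from the outgroup's state, so for pollen tricolpate, forked tongue the derived state is '0', and for the remaining characters it is '1'.
Only Lineage M and Lineage R show the derived state '0' for pollen tricolpate, supporting them as a clade.
forked tongue: derived state '0' in Lineage J, Lineage M, and Lineage R only — synapomorphy for {Lineage J, Lineage M, Lineage R}.
wing venation reduced (derived state '1') is shared by all ingroup taxa — unites the whole ingroup.
Most parsimonious ingroup topology: (Lineage N,(Lineage J,(Lineage M,Lineage R))).
Lineage R and Lineage M share a more recent common ancestor with each other than either does with Lineage J, so Lineage J is the least closely related of the three.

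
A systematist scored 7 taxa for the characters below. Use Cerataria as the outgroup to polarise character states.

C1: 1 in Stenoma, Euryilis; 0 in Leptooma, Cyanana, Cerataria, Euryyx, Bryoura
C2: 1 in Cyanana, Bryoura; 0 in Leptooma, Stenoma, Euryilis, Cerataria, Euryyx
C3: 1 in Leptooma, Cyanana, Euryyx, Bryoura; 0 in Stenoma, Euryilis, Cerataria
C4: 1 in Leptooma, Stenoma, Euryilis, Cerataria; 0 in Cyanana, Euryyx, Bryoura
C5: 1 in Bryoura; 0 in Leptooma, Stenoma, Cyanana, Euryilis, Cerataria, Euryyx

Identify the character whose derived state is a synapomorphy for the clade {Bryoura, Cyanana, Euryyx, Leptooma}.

C3

Character polarity is set by the outgroup: the derived state is whichever differs from the outgroup's state, so for C4 the derived state is '0', and for the remaining characters it is '1'.
C1 (derived state '1') is shared by Euryilis and Stenoma — a synapomorphy uniting that clade.
Only Bryoura and Cyanana show the derived state '1' for C2, supporting them as a clade.
Only Bryoura, Cyanana, Euryyx, and Leptooma show the derived state '1' for C3, supporting them as a clade.
C4 (derived state '0') is shared by Bryoura, Cyanana, and Euryyx — a synapomorphy uniting that clade.
C5: derived state '1' in Bryoura only — an autapomorphy, so it tells us nothing about relationships among taxa.
Most parsimonious ingroup topology: ((Euryilis,Stenoma),(Leptooma,((Bryoura,Cyanana),Euryyx))).
The clade {Bryoura, Cyanana, Euryyx, Leptooma} is supported by C3: its derived state '1' occurs in exactly those taxa and in no other taxon (including the outgroup).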